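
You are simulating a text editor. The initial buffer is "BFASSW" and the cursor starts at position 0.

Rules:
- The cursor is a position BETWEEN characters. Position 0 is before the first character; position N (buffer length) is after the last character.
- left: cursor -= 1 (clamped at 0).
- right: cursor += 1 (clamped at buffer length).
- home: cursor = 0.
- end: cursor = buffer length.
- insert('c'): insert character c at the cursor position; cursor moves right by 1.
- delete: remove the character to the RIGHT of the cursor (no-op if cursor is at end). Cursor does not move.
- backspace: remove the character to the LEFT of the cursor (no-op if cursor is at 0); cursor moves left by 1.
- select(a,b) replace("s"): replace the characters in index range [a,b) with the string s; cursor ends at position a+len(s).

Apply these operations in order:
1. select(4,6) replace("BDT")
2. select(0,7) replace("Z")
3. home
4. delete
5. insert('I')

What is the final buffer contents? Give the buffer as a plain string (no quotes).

Answer: I

Derivation:
After op 1 (select(4,6) replace("BDT")): buf='BFASBDT' cursor=7
After op 2 (select(0,7) replace("Z")): buf='Z' cursor=1
After op 3 (home): buf='Z' cursor=0
After op 4 (delete): buf='(empty)' cursor=0
After op 5 (insert('I')): buf='I' cursor=1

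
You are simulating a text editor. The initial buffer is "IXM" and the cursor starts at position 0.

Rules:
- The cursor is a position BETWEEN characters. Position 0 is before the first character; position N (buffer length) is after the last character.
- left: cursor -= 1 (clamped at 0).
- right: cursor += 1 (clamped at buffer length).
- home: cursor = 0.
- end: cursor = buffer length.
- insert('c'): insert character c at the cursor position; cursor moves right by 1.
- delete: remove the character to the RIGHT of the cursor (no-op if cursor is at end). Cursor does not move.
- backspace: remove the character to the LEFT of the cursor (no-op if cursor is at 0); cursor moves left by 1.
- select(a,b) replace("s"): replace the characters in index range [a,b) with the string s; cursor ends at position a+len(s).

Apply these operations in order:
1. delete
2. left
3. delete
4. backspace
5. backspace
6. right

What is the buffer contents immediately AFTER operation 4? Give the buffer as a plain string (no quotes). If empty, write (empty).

After op 1 (delete): buf='XM' cursor=0
After op 2 (left): buf='XM' cursor=0
After op 3 (delete): buf='M' cursor=0
After op 4 (backspace): buf='M' cursor=0

Answer: M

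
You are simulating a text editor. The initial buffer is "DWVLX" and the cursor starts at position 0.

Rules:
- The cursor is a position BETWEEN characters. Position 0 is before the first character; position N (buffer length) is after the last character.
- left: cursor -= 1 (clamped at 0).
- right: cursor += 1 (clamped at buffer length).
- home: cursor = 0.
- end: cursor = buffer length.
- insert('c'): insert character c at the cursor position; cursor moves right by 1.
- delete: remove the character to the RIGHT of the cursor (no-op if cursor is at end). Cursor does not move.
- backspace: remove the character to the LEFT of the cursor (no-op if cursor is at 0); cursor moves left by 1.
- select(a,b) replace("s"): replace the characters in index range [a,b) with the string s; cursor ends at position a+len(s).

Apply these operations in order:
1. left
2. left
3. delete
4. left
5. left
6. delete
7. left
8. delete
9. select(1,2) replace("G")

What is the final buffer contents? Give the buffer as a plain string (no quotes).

Answer: LG

Derivation:
After op 1 (left): buf='DWVLX' cursor=0
After op 2 (left): buf='DWVLX' cursor=0
After op 3 (delete): buf='WVLX' cursor=0
After op 4 (left): buf='WVLX' cursor=0
After op 5 (left): buf='WVLX' cursor=0
After op 6 (delete): buf='VLX' cursor=0
After op 7 (left): buf='VLX' cursor=0
After op 8 (delete): buf='LX' cursor=0
After op 9 (select(1,2) replace("G")): buf='LG' cursor=2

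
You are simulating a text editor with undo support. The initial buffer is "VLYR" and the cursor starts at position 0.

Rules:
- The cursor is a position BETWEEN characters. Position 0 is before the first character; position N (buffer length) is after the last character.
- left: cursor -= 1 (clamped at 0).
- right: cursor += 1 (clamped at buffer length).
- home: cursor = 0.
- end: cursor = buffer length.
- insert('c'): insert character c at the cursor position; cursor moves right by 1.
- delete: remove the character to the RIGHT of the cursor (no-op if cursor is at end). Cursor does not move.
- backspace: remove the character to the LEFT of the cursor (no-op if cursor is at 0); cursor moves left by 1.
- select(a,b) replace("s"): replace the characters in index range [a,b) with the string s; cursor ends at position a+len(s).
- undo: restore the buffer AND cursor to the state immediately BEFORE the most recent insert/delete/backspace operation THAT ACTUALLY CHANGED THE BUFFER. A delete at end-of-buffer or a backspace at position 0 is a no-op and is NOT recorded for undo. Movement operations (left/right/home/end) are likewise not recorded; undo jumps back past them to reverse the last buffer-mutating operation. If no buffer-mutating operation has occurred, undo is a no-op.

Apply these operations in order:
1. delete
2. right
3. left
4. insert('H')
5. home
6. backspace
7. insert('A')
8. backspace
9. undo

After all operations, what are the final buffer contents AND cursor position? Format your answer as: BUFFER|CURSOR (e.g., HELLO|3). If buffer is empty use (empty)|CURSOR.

After op 1 (delete): buf='LYR' cursor=0
After op 2 (right): buf='LYR' cursor=1
After op 3 (left): buf='LYR' cursor=0
After op 4 (insert('H')): buf='HLYR' cursor=1
After op 5 (home): buf='HLYR' cursor=0
After op 6 (backspace): buf='HLYR' cursor=0
After op 7 (insert('A')): buf='AHLYR' cursor=1
After op 8 (backspace): buf='HLYR' cursor=0
After op 9 (undo): buf='AHLYR' cursor=1

Answer: AHLYR|1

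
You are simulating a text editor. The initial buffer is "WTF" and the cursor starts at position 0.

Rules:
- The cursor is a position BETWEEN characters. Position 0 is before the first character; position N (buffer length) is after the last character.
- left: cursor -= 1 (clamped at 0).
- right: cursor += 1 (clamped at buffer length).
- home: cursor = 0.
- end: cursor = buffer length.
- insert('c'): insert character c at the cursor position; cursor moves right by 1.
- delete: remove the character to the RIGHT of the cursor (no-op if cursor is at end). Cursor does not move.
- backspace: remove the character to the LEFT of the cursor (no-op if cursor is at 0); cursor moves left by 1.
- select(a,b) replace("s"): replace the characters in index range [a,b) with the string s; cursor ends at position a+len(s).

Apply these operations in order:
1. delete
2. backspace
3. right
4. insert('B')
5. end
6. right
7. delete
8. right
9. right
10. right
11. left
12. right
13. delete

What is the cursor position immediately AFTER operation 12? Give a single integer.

Answer: 3

Derivation:
After op 1 (delete): buf='TF' cursor=0
After op 2 (backspace): buf='TF' cursor=0
After op 3 (right): buf='TF' cursor=1
After op 4 (insert('B')): buf='TBF' cursor=2
After op 5 (end): buf='TBF' cursor=3
After op 6 (right): buf='TBF' cursor=3
After op 7 (delete): buf='TBF' cursor=3
After op 8 (right): buf='TBF' cursor=3
After op 9 (right): buf='TBF' cursor=3
After op 10 (right): buf='TBF' cursor=3
After op 11 (left): buf='TBF' cursor=2
After op 12 (right): buf='TBF' cursor=3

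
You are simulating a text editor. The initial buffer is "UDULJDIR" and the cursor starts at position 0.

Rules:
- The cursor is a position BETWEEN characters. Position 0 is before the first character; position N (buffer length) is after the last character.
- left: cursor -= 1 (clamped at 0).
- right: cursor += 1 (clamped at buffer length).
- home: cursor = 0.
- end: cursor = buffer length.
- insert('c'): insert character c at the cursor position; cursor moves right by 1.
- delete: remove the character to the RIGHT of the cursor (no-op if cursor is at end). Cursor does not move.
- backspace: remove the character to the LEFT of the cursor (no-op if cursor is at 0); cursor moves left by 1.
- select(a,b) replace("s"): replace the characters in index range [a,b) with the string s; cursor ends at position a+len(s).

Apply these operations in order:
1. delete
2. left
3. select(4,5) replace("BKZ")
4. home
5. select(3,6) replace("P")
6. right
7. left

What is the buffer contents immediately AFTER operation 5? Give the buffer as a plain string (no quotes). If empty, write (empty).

After op 1 (delete): buf='DULJDIR' cursor=0
After op 2 (left): buf='DULJDIR' cursor=0
After op 3 (select(4,5) replace("BKZ")): buf='DULJBKZIR' cursor=7
After op 4 (home): buf='DULJBKZIR' cursor=0
After op 5 (select(3,6) replace("P")): buf='DULPZIR' cursor=4

Answer: DULPZIR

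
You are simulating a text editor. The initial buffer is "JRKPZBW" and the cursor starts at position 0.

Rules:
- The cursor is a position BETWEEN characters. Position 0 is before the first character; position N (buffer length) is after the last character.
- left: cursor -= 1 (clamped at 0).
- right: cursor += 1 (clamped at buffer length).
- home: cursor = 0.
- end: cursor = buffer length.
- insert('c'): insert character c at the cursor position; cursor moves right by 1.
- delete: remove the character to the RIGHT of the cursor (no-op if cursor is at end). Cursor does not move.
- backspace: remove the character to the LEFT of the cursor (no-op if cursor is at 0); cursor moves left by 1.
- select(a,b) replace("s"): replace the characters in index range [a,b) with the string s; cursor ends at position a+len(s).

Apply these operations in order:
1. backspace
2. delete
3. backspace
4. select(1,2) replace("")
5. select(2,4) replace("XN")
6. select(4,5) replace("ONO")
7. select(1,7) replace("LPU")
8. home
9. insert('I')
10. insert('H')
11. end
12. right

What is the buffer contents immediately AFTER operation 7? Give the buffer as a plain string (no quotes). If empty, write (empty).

After op 1 (backspace): buf='JRKPZBW' cursor=0
After op 2 (delete): buf='RKPZBW' cursor=0
After op 3 (backspace): buf='RKPZBW' cursor=0
After op 4 (select(1,2) replace("")): buf='RPZBW' cursor=1
After op 5 (select(2,4) replace("XN")): buf='RPXNW' cursor=4
After op 6 (select(4,5) replace("ONO")): buf='RPXNONO' cursor=7
After op 7 (select(1,7) replace("LPU")): buf='RLPU' cursor=4

Answer: RLPU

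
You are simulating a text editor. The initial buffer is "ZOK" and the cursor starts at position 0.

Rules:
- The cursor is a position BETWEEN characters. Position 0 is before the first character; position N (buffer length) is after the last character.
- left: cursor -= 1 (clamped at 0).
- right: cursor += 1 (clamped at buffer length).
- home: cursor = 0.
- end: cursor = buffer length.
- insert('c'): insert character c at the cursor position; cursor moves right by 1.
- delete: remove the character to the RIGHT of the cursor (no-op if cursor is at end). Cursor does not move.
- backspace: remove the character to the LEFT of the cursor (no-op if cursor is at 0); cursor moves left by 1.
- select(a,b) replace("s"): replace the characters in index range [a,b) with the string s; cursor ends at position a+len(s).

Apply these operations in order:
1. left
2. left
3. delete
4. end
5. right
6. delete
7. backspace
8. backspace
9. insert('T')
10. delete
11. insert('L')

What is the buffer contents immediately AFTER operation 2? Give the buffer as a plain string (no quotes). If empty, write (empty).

Answer: ZOK

Derivation:
After op 1 (left): buf='ZOK' cursor=0
After op 2 (left): buf='ZOK' cursor=0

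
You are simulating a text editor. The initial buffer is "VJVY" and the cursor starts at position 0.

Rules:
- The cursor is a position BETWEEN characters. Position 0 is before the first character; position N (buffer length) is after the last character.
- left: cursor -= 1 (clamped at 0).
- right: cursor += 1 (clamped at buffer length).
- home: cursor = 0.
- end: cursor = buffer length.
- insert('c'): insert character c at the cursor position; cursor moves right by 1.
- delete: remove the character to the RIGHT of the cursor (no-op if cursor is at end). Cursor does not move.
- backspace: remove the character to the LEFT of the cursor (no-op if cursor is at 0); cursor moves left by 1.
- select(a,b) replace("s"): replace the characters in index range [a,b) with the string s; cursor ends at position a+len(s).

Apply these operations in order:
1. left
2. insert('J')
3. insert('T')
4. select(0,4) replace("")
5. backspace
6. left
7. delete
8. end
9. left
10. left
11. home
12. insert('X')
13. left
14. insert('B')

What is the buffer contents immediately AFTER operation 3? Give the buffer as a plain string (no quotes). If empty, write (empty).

After op 1 (left): buf='VJVY' cursor=0
After op 2 (insert('J')): buf='JVJVY' cursor=1
After op 3 (insert('T')): buf='JTVJVY' cursor=2

Answer: JTVJVY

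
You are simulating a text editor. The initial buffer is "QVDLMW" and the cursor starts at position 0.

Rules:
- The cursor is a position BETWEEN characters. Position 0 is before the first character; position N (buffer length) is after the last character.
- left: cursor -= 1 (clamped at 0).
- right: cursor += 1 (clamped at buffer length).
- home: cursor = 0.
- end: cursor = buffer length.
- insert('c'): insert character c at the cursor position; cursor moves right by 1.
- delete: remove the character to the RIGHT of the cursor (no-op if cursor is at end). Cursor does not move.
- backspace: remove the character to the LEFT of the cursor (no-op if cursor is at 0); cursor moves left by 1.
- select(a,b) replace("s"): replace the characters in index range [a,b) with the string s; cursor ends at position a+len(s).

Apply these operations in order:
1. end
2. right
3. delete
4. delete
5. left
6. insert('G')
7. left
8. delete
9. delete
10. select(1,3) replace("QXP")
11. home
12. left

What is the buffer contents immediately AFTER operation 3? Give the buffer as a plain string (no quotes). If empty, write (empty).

After op 1 (end): buf='QVDLMW' cursor=6
After op 2 (right): buf='QVDLMW' cursor=6
After op 3 (delete): buf='QVDLMW' cursor=6

Answer: QVDLMW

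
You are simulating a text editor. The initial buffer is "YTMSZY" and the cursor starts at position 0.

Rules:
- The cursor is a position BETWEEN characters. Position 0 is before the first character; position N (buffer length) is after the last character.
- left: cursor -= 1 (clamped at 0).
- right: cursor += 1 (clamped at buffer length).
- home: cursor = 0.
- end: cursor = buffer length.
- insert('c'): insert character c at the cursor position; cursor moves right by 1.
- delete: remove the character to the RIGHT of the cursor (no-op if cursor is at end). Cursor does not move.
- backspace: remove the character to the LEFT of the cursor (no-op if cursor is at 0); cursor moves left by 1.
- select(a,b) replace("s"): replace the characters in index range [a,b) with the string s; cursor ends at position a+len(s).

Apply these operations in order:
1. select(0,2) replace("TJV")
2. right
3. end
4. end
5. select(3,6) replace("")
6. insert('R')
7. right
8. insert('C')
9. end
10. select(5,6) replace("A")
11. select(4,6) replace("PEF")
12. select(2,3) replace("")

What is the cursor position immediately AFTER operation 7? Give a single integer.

Answer: 5

Derivation:
After op 1 (select(0,2) replace("TJV")): buf='TJVMSZY' cursor=3
After op 2 (right): buf='TJVMSZY' cursor=4
After op 3 (end): buf='TJVMSZY' cursor=7
After op 4 (end): buf='TJVMSZY' cursor=7
After op 5 (select(3,6) replace("")): buf='TJVY' cursor=3
After op 6 (insert('R')): buf='TJVRY' cursor=4
After op 7 (right): buf='TJVRY' cursor=5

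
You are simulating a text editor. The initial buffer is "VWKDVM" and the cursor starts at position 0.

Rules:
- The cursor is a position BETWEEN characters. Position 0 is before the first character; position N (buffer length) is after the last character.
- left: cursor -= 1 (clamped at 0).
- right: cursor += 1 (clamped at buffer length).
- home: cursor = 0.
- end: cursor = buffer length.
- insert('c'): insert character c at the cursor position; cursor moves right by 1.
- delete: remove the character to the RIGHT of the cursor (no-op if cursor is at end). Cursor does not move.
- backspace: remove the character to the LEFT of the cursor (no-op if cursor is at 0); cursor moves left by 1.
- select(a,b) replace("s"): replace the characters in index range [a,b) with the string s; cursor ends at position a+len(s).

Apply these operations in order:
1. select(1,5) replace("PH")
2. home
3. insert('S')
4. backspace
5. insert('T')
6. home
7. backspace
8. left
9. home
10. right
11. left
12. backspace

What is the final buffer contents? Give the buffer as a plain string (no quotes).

Answer: TVPHM

Derivation:
After op 1 (select(1,5) replace("PH")): buf='VPHM' cursor=3
After op 2 (home): buf='VPHM' cursor=0
After op 3 (insert('S')): buf='SVPHM' cursor=1
After op 4 (backspace): buf='VPHM' cursor=0
After op 5 (insert('T')): buf='TVPHM' cursor=1
After op 6 (home): buf='TVPHM' cursor=0
After op 7 (backspace): buf='TVPHM' cursor=0
After op 8 (left): buf='TVPHM' cursor=0
After op 9 (home): buf='TVPHM' cursor=0
After op 10 (right): buf='TVPHM' cursor=1
After op 11 (left): buf='TVPHM' cursor=0
After op 12 (backspace): buf='TVPHM' cursor=0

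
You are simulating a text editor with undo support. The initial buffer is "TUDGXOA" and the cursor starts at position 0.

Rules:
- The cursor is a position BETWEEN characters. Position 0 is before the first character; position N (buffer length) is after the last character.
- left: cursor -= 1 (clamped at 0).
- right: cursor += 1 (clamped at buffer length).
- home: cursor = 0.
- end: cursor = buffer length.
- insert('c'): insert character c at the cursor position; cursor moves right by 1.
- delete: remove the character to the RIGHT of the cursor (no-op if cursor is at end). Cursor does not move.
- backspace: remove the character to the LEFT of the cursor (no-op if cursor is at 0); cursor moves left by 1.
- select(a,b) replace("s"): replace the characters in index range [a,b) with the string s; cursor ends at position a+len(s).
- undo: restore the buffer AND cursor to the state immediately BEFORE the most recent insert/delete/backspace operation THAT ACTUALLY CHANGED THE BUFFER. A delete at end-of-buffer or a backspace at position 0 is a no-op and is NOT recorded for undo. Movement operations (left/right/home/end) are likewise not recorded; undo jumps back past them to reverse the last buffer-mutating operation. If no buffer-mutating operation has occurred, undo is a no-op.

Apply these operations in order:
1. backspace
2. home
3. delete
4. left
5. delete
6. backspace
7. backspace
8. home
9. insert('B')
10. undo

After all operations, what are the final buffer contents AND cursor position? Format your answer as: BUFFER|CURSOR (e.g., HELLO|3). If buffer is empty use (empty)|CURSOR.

After op 1 (backspace): buf='TUDGXOA' cursor=0
After op 2 (home): buf='TUDGXOA' cursor=0
After op 3 (delete): buf='UDGXOA' cursor=0
After op 4 (left): buf='UDGXOA' cursor=0
After op 5 (delete): buf='DGXOA' cursor=0
After op 6 (backspace): buf='DGXOA' cursor=0
After op 7 (backspace): buf='DGXOA' cursor=0
After op 8 (home): buf='DGXOA' cursor=0
After op 9 (insert('B')): buf='BDGXOA' cursor=1
After op 10 (undo): buf='DGXOA' cursor=0

Answer: DGXOA|0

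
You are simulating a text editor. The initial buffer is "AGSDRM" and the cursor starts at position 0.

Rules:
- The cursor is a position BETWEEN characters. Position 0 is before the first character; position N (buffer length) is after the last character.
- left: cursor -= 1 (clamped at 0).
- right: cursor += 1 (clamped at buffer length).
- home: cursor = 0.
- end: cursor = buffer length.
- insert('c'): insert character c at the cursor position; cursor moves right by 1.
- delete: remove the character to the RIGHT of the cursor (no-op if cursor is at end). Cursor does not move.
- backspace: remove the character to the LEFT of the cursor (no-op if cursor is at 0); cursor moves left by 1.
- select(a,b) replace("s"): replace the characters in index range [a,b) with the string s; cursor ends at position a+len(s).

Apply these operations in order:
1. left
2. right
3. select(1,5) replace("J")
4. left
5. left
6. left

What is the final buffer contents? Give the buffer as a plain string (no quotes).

After op 1 (left): buf='AGSDRM' cursor=0
After op 2 (right): buf='AGSDRM' cursor=1
After op 3 (select(1,5) replace("J")): buf='AJM' cursor=2
After op 4 (left): buf='AJM' cursor=1
After op 5 (left): buf='AJM' cursor=0
After op 6 (left): buf='AJM' cursor=0

Answer: AJM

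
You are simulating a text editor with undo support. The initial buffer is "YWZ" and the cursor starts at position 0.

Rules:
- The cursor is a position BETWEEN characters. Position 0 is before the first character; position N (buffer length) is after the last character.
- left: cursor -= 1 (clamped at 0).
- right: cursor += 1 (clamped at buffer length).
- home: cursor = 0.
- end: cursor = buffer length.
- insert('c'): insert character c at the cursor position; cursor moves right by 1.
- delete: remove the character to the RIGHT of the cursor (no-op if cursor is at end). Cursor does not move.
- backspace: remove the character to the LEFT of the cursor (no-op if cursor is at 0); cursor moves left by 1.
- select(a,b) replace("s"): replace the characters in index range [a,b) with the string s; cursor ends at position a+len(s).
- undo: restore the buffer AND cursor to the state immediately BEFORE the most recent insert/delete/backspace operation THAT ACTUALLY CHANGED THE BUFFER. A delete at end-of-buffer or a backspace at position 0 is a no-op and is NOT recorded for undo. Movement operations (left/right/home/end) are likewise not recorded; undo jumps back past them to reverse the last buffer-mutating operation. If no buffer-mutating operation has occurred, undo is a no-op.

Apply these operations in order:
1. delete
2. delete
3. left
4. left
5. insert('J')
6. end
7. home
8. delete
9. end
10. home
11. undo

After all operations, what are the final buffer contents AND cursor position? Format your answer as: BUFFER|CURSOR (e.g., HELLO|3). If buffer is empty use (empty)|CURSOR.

Answer: JZ|0

Derivation:
After op 1 (delete): buf='WZ' cursor=0
After op 2 (delete): buf='Z' cursor=0
After op 3 (left): buf='Z' cursor=0
After op 4 (left): buf='Z' cursor=0
After op 5 (insert('J')): buf='JZ' cursor=1
After op 6 (end): buf='JZ' cursor=2
After op 7 (home): buf='JZ' cursor=0
After op 8 (delete): buf='Z' cursor=0
After op 9 (end): buf='Z' cursor=1
After op 10 (home): buf='Z' cursor=0
After op 11 (undo): buf='JZ' cursor=0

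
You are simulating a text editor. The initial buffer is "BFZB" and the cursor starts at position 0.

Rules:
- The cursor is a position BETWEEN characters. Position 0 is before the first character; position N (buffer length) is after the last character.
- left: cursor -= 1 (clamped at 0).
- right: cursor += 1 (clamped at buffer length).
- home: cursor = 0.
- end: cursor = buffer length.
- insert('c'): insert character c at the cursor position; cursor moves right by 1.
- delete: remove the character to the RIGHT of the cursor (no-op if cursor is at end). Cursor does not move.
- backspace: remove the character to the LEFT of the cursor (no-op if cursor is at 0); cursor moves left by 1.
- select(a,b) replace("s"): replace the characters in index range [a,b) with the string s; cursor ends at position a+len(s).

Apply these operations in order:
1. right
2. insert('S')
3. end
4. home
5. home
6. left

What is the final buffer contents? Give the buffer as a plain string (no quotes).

Answer: BSFZB

Derivation:
After op 1 (right): buf='BFZB' cursor=1
After op 2 (insert('S')): buf='BSFZB' cursor=2
After op 3 (end): buf='BSFZB' cursor=5
After op 4 (home): buf='BSFZB' cursor=0
After op 5 (home): buf='BSFZB' cursor=0
After op 6 (left): buf='BSFZB' cursor=0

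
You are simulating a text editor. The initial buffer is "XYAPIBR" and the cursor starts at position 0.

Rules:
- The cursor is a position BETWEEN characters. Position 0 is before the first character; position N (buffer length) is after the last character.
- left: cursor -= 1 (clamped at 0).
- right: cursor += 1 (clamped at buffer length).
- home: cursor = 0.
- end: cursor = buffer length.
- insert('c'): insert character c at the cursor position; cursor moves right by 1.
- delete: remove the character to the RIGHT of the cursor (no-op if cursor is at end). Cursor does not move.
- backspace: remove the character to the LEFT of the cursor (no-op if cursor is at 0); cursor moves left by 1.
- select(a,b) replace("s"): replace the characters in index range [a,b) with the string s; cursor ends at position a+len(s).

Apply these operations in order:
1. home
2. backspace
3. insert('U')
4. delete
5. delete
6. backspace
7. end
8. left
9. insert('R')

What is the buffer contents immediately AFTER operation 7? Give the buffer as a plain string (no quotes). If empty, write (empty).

Answer: APIBR

Derivation:
After op 1 (home): buf='XYAPIBR' cursor=0
After op 2 (backspace): buf='XYAPIBR' cursor=0
After op 3 (insert('U')): buf='UXYAPIBR' cursor=1
After op 4 (delete): buf='UYAPIBR' cursor=1
After op 5 (delete): buf='UAPIBR' cursor=1
After op 6 (backspace): buf='APIBR' cursor=0
After op 7 (end): buf='APIBR' cursor=5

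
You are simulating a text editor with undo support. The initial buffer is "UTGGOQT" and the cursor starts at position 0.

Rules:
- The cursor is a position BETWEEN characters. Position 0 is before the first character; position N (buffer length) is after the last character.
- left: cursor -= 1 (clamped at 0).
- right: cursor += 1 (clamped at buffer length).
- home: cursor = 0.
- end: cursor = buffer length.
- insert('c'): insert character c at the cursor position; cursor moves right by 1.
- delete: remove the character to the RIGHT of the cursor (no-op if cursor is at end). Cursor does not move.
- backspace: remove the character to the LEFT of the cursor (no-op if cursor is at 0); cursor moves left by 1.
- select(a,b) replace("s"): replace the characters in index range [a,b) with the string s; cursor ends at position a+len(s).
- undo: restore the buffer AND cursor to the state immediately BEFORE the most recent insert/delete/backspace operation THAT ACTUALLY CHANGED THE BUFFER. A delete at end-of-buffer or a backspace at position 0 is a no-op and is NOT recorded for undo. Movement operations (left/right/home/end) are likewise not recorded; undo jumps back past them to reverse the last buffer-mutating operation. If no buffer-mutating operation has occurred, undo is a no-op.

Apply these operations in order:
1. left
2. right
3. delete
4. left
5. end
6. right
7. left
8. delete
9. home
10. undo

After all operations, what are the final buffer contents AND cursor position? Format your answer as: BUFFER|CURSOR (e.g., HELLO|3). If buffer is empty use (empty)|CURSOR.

Answer: UGGOQT|5

Derivation:
After op 1 (left): buf='UTGGOQT' cursor=0
After op 2 (right): buf='UTGGOQT' cursor=1
After op 3 (delete): buf='UGGOQT' cursor=1
After op 4 (left): buf='UGGOQT' cursor=0
After op 5 (end): buf='UGGOQT' cursor=6
After op 6 (right): buf='UGGOQT' cursor=6
After op 7 (left): buf='UGGOQT' cursor=5
After op 8 (delete): buf='UGGOQ' cursor=5
After op 9 (home): buf='UGGOQ' cursor=0
After op 10 (undo): buf='UGGOQT' cursor=5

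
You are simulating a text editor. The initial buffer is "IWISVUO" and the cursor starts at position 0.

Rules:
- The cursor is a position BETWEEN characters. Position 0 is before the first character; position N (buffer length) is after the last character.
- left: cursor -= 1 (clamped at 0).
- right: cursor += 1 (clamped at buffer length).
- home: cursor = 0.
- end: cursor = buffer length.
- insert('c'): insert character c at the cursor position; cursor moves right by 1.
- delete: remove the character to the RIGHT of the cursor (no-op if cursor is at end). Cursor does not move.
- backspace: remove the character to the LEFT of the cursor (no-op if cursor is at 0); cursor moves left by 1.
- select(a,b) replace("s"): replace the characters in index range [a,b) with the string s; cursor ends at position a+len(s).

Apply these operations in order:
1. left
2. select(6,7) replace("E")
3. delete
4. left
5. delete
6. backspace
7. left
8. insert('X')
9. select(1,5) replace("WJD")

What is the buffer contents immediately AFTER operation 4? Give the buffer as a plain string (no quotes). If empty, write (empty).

Answer: IWISVUE

Derivation:
After op 1 (left): buf='IWISVUO' cursor=0
After op 2 (select(6,7) replace("E")): buf='IWISVUE' cursor=7
After op 3 (delete): buf='IWISVUE' cursor=7
After op 4 (left): buf='IWISVUE' cursor=6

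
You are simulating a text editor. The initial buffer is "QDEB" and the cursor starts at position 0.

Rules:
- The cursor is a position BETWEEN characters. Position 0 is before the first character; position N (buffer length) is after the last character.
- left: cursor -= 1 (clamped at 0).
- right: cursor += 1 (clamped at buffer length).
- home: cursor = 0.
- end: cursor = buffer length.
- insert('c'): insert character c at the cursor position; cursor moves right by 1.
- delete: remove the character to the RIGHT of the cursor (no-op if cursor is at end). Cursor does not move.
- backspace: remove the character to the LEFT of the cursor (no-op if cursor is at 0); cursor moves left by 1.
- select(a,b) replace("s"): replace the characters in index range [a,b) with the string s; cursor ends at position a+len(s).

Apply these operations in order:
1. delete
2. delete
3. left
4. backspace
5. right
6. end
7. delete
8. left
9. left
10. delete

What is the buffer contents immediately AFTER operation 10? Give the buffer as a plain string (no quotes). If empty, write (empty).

After op 1 (delete): buf='DEB' cursor=0
After op 2 (delete): buf='EB' cursor=0
After op 3 (left): buf='EB' cursor=0
After op 4 (backspace): buf='EB' cursor=0
After op 5 (right): buf='EB' cursor=1
After op 6 (end): buf='EB' cursor=2
After op 7 (delete): buf='EB' cursor=2
After op 8 (left): buf='EB' cursor=1
After op 9 (left): buf='EB' cursor=0
After op 10 (delete): buf='B' cursor=0

Answer: B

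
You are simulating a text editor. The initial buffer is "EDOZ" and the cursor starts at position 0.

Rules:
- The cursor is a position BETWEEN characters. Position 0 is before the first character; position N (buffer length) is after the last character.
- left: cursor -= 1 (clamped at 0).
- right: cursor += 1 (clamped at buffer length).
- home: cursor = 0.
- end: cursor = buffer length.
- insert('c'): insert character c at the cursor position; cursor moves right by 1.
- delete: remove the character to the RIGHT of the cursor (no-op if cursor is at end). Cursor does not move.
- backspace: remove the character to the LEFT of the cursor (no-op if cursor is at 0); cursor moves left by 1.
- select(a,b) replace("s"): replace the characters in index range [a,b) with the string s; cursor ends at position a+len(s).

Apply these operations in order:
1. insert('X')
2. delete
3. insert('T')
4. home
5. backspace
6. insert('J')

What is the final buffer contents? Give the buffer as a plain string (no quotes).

Answer: JXTDOZ

Derivation:
After op 1 (insert('X')): buf='XEDOZ' cursor=1
After op 2 (delete): buf='XDOZ' cursor=1
After op 3 (insert('T')): buf='XTDOZ' cursor=2
After op 4 (home): buf='XTDOZ' cursor=0
After op 5 (backspace): buf='XTDOZ' cursor=0
After op 6 (insert('J')): buf='JXTDOZ' cursor=1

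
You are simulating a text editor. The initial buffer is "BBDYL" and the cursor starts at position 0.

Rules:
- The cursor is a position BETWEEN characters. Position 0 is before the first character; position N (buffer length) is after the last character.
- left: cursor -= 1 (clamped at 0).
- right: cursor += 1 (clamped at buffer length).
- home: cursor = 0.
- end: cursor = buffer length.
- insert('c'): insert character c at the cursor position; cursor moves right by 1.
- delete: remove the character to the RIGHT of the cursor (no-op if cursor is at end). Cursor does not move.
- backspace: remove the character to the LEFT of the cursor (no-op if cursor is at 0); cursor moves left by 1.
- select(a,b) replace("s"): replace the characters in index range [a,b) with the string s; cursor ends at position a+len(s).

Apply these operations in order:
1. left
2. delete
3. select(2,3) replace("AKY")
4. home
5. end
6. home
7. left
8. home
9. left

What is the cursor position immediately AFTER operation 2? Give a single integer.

After op 1 (left): buf='BBDYL' cursor=0
After op 2 (delete): buf='BDYL' cursor=0

Answer: 0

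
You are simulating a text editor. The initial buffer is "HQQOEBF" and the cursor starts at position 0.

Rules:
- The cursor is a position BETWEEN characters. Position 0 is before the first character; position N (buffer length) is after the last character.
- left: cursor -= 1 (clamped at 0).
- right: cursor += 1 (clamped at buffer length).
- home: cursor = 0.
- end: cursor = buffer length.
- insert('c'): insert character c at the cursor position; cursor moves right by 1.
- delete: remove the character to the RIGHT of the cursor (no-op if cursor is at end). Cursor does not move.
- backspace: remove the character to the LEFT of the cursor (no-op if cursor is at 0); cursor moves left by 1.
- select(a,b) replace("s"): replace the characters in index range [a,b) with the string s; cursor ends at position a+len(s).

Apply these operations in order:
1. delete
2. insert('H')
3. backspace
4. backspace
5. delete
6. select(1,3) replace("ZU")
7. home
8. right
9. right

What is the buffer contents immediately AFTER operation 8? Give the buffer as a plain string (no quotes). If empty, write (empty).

Answer: QZUBF

Derivation:
After op 1 (delete): buf='QQOEBF' cursor=0
After op 2 (insert('H')): buf='HQQOEBF' cursor=1
After op 3 (backspace): buf='QQOEBF' cursor=0
After op 4 (backspace): buf='QQOEBF' cursor=0
After op 5 (delete): buf='QOEBF' cursor=0
After op 6 (select(1,3) replace("ZU")): buf='QZUBF' cursor=3
After op 7 (home): buf='QZUBF' cursor=0
After op 8 (right): buf='QZUBF' cursor=1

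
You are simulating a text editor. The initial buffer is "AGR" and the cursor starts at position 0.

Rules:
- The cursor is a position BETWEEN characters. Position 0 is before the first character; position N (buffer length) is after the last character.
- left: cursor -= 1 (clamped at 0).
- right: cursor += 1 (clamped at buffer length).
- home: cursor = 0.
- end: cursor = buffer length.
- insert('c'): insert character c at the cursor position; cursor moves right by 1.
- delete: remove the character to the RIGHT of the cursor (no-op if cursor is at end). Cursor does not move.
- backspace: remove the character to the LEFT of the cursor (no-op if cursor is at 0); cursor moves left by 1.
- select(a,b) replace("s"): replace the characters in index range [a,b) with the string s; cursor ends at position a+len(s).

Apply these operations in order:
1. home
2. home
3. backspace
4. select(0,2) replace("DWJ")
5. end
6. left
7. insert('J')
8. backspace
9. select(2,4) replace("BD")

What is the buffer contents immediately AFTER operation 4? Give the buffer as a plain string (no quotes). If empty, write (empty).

Answer: DWJR

Derivation:
After op 1 (home): buf='AGR' cursor=0
After op 2 (home): buf='AGR' cursor=0
After op 3 (backspace): buf='AGR' cursor=0
After op 4 (select(0,2) replace("DWJ")): buf='DWJR' cursor=3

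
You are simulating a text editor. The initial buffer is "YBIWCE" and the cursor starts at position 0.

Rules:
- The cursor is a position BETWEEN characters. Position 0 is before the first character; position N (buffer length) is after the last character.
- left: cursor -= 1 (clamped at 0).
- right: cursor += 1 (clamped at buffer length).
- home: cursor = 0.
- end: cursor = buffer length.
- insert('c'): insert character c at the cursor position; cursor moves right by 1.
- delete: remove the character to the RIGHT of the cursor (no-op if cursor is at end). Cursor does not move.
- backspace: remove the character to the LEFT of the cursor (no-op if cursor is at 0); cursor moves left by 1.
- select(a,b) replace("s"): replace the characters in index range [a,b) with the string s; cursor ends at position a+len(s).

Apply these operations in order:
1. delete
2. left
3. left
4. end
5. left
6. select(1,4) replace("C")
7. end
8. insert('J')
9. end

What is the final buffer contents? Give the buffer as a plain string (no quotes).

After op 1 (delete): buf='BIWCE' cursor=0
After op 2 (left): buf='BIWCE' cursor=0
After op 3 (left): buf='BIWCE' cursor=0
After op 4 (end): buf='BIWCE' cursor=5
After op 5 (left): buf='BIWCE' cursor=4
After op 6 (select(1,4) replace("C")): buf='BCE' cursor=2
After op 7 (end): buf='BCE' cursor=3
After op 8 (insert('J')): buf='BCEJ' cursor=4
After op 9 (end): buf='BCEJ' cursor=4

Answer: BCEJ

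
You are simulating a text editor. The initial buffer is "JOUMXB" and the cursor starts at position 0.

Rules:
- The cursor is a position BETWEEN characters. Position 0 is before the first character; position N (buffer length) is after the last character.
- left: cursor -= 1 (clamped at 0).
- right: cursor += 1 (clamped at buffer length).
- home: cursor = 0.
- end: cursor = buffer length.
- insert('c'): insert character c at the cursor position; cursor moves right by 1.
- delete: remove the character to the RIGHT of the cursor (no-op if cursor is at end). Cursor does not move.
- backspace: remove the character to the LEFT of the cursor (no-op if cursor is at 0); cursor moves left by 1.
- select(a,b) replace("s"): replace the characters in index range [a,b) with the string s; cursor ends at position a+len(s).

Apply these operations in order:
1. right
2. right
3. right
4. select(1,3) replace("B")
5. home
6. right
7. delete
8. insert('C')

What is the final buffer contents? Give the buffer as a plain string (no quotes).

Answer: JCMXB

Derivation:
After op 1 (right): buf='JOUMXB' cursor=1
After op 2 (right): buf='JOUMXB' cursor=2
After op 3 (right): buf='JOUMXB' cursor=3
After op 4 (select(1,3) replace("B")): buf='JBMXB' cursor=2
After op 5 (home): buf='JBMXB' cursor=0
After op 6 (right): buf='JBMXB' cursor=1
After op 7 (delete): buf='JMXB' cursor=1
After op 8 (insert('C')): buf='JCMXB' cursor=2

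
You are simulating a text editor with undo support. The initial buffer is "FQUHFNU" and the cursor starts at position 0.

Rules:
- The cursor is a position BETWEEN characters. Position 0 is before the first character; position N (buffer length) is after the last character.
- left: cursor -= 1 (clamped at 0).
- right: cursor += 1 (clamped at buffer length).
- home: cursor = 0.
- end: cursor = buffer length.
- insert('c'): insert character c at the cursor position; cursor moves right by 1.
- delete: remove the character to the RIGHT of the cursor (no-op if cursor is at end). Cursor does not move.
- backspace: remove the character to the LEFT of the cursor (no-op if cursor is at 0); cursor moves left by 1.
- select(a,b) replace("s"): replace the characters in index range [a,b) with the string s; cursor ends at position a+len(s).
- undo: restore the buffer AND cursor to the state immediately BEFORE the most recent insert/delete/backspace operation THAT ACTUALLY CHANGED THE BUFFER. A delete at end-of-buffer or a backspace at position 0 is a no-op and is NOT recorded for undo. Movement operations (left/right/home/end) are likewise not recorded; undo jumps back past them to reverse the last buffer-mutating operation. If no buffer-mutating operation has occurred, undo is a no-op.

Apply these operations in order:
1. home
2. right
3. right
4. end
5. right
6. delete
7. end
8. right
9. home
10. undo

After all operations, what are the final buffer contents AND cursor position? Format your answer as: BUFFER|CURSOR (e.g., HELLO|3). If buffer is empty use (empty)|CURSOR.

Answer: FQUHFNU|0

Derivation:
After op 1 (home): buf='FQUHFNU' cursor=0
After op 2 (right): buf='FQUHFNU' cursor=1
After op 3 (right): buf='FQUHFNU' cursor=2
After op 4 (end): buf='FQUHFNU' cursor=7
After op 5 (right): buf='FQUHFNU' cursor=7
After op 6 (delete): buf='FQUHFNU' cursor=7
After op 7 (end): buf='FQUHFNU' cursor=7
After op 8 (right): buf='FQUHFNU' cursor=7
After op 9 (home): buf='FQUHFNU' cursor=0
After op 10 (undo): buf='FQUHFNU' cursor=0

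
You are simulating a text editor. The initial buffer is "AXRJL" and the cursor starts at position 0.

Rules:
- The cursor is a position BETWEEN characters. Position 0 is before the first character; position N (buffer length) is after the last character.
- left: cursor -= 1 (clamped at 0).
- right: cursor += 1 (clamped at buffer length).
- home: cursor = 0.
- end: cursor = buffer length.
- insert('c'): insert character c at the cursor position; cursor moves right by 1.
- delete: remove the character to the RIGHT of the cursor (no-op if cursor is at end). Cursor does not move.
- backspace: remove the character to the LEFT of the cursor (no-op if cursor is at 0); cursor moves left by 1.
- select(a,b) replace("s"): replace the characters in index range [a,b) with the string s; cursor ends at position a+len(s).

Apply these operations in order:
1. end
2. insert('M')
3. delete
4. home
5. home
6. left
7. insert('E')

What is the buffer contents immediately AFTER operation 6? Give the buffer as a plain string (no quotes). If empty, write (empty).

After op 1 (end): buf='AXRJL' cursor=5
After op 2 (insert('M')): buf='AXRJLM' cursor=6
After op 3 (delete): buf='AXRJLM' cursor=6
After op 4 (home): buf='AXRJLM' cursor=0
After op 5 (home): buf='AXRJLM' cursor=0
After op 6 (left): buf='AXRJLM' cursor=0

Answer: AXRJLM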